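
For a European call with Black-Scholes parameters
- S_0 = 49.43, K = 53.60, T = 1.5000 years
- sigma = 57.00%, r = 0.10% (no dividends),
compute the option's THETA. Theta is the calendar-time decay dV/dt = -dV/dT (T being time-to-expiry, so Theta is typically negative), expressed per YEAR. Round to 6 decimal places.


d1 = 0.2351846195; d2 = -0.4629199572
phi(d1) = 0.3880603401; exp(-qT) = 1.0000000000; exp(-rT) = 0.9985011244
Theta = -S*exp(-qT)*phi(d1)*sigma/(2*sqrt(T)) - r*K*exp(-rT)*N(d2) + q*S*exp(-qT)*N(d1)
N(d1) = 0.5929672785; N(d2) = 0.3217108709; sqrt(T) = 1.2247448714
Term 1 = -49.4300 * 1.0000000000 * 0.3880603401 * 0.5700 / (2 * 1.2247448714) = -4.4636393847
Term 2 = -0.0010 * 53.6000 * 0.9985011244 * 0.3217108709 = -0.0172178565
Term 3 = 0 (no dividend yield, q = 0)
Theta = -4.4636393847 + (-0.0172178565) + (0.0000000000) = -4.480857

Answer: Theta = -4.480857


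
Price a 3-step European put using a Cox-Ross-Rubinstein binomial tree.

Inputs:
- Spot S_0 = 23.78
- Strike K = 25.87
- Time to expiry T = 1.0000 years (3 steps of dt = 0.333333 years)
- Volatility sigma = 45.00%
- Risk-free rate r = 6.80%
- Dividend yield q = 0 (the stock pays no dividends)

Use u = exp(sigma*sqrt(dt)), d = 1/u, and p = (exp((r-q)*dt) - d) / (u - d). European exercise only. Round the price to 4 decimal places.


Answer: Price = V(0,0) = 4.7207

Derivation:
dt = T/N = 0.333333
u = exp(sigma*sqrt(dt)) = 1.296681; d = 1/u = 0.771200
p = (exp((r-q)*dt) - d) / (u - d) = 0.479039
Discount per step: exp(-r*dt) = 0.977588
Stock lattice S(k, i) with i counting down-moves:
  k=0: S(0,0) = 23.7800
  k=1: S(1,0) = 30.8351; S(1,1) = 18.3391
  k=2: S(2,0) = 39.9832; S(2,1) = 23.7800; S(2,2) = 14.1431
  k=3: S(3,0) = 51.8455; S(3,1) = 30.8351; S(3,2) = 18.3391; S(3,3) = 10.9072
Terminal payoffs V(N, i) = max(K - S_T, 0):
  V(3,0) = 0.000000; V(3,1) = 0.000000; V(3,2) = 7.530866; V(3,3) = 14.962812
Backward induction: V(k, i) = exp(-r*dt) * [p * V(k+1, i) + (1-p) * V(k+1, i+1)].
  V(2,0) = exp(-r*dt) * [p*0.000000 + (1-p)*0.000000] = 0.000000
  V(2,1) = exp(-r*dt) * [p*0.000000 + (1-p)*7.530866] = 3.835362
  V(2,2) = exp(-r*dt) * [p*7.530866 + (1-p)*14.962812] = 11.147070
  V(1,0) = exp(-r*dt) * [p*0.000000 + (1-p)*3.835362] = 1.953295
  V(1,1) = exp(-r*dt) * [p*3.835362 + (1-p)*11.147070] = 7.473153
  V(0,0) = exp(-r*dt) * [p*1.953295 + (1-p)*7.473153] = 4.720703


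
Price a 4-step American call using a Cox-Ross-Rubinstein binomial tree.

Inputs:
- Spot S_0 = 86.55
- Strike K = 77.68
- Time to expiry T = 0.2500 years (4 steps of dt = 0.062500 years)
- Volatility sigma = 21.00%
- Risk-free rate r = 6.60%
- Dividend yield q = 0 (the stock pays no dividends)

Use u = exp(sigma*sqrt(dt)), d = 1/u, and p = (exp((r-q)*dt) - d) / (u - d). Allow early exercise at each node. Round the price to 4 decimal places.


dt = T/N = 0.062500
u = exp(sigma*sqrt(dt)) = 1.053903; d = 1/u = 0.948854
p = (exp((r-q)*dt) - d) / (u - d) = 0.526227
Discount per step: exp(-r*dt) = 0.995883
Stock lattice S(k, i) with i counting down-moves:
  k=0: S(0,0) = 86.5500
  k=1: S(1,0) = 91.2153; S(1,1) = 82.1233
  k=2: S(2,0) = 96.1320; S(2,1) = 86.5500; S(2,2) = 77.9231
  k=3: S(3,0) = 101.3138; S(3,1) = 91.2153; S(3,2) = 82.1233; S(3,3) = 73.9377
  k=4: S(4,0) = 106.7748; S(4,1) = 96.1320; S(4,2) = 86.5500; S(4,3) = 77.9231; S(4,4) = 70.1561
Terminal payoffs V(N, i) = max(S_T - K, 0):
  V(4,0) = 29.094836; V(4,1) = 18.452003; V(4,2) = 8.870000; V(4,3) = 0.243087; V(4,4) = 0.000000
Backward induction: V(k, i) = exp(-r*dt) * [p * V(k+1, i) + (1-p) * V(k+1, i+1)]; then take max(V_cont, immediate exercise) for American.
  V(3,0) = exp(-r*dt) * [p*29.094836 + (1-p)*18.452003] = 23.953535; exercise = 23.633765; V(3,0) = max -> 23.953535
  V(3,1) = exp(-r*dt) * [p*18.452003 + (1-p)*8.870000] = 13.855037; exercise = 13.535267; V(3,1) = max -> 13.855037
  V(3,2) = exp(-r*dt) * [p*8.870000 + (1-p)*0.243087] = 4.763112; exercise = 4.443341; V(3,2) = max -> 4.763112
  V(3,3) = exp(-r*dt) * [p*0.243087 + (1-p)*0.000000] = 0.127393; exercise = 0.000000; V(3,3) = max -> 0.127393
  V(2,0) = exp(-r*dt) * [p*23.953535 + (1-p)*13.855037] = 19.090227; exercise = 18.452003; V(2,0) = max -> 19.090227
  V(2,1) = exp(-r*dt) * [p*13.855037 + (1-p)*4.763112] = 9.508224; exercise = 8.870000; V(2,1) = max -> 9.508224
  V(2,2) = exp(-r*dt) * [p*4.763112 + (1-p)*0.127393] = 2.556266; exercise = 0.243087; V(2,2) = max -> 2.556266
  V(1,0) = exp(-r*dt) * [p*19.090227 + (1-p)*9.508224] = 14.490633; exercise = 13.535267; V(1,0) = max -> 14.490633
  V(1,1) = exp(-r*dt) * [p*9.508224 + (1-p)*2.556266] = 6.188990; exercise = 4.443341; V(1,1) = max -> 6.188990
  V(0,0) = exp(-r*dt) * [p*14.490633 + (1-p)*6.188990] = 10.514077; exercise = 8.870000; V(0,0) = max -> 10.514077

Answer: Price = V(0,0) = 10.5141


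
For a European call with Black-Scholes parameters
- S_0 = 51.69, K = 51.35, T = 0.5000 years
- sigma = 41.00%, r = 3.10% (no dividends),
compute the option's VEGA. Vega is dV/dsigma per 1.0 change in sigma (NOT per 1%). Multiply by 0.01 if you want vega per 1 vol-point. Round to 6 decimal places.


Answer: Vega = 14.229125

Derivation:
d1 = 0.2211843906; d2 = -0.0687293896
phi(d1) = 0.3893020336; exp(-qT) = 1.0000000000; exp(-rT) = 0.9846195068
Vega = S * exp(-qT) * phi(d1) * sqrt(T) = 51.6900 * 1.0000000000 * 0.3893020336 * 0.7071067812 = 14.229125


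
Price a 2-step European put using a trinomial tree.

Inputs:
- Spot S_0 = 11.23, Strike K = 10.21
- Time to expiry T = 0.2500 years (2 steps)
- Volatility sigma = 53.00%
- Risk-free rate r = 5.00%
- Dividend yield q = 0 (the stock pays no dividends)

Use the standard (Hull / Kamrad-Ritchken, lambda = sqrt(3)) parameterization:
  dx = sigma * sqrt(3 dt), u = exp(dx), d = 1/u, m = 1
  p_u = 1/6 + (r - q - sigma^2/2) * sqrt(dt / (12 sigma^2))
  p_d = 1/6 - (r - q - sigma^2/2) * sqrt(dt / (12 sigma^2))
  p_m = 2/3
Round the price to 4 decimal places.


Answer: Price = V(0,0) = 0.6525

Derivation:
dt = T/N = 0.125000; dx = sigma*sqrt(3*dt) = 0.324557
u = exp(dx) = 1.383418; d = 1/u = 0.722847
p_u = 0.149249, p_m = 0.666667, p_d = 0.184085
Discount per step: exp(-r*dt) = 0.993769
Stock lattice S(k, j) with j the centered position index:
  k=0: S(0,+0) = 11.2300
  k=1: S(1,-1) = 8.1176; S(1,+0) = 11.2300; S(1,+1) = 15.5358
  k=2: S(2,-2) = 5.8678; S(2,-1) = 8.1176; S(2,+0) = 11.2300; S(2,+1) = 15.5358; S(2,+2) = 21.4925
Terminal payoffs V(N, j) = max(K - S_T, 0):
  V(2,-2) = 4.342234; V(2,-1) = 2.092426; V(2,+0) = 0.000000; V(2,+1) = 0.000000; V(2,+2) = 0.000000
Backward induction: V(k, j) = exp(-r*dt) * [p_u * V(k+1, j+1) + p_m * V(k+1, j) + p_d * V(k+1, j-1)]
  V(1,-1) = exp(-r*dt) * [p_u*0.000000 + p_m*2.092426 + p_d*4.342234] = 2.180617
  V(1,+0) = exp(-r*dt) * [p_u*0.000000 + p_m*0.000000 + p_d*2.092426] = 0.382783
  V(1,+1) = exp(-r*dt) * [p_u*0.000000 + p_m*0.000000 + p_d*0.000000] = 0.000000
  V(0,+0) = exp(-r*dt) * [p_u*0.000000 + p_m*0.382783 + p_d*2.180617] = 0.652516


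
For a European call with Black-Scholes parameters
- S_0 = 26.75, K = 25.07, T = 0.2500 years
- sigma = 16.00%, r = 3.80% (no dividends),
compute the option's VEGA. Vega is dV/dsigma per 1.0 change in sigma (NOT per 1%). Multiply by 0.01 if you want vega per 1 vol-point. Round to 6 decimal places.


d1 = 0.9695320146; d2 = 0.8895320146
phi(d1) = 0.2493407867; exp(-qT) = 1.0000000000; exp(-rT) = 0.9905449824
Vega = S * exp(-qT) * phi(d1) * sqrt(T) = 26.7500 * 1.0000000000 * 0.2493407867 * 0.5000000000 = 3.334933

Answer: Vega = 3.334933


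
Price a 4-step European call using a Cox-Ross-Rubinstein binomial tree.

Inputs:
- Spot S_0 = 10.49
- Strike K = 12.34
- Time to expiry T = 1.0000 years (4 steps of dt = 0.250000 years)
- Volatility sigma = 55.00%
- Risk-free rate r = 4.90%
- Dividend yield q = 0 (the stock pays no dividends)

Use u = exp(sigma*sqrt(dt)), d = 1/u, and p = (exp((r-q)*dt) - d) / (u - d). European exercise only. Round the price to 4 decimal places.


dt = T/N = 0.250000
u = exp(sigma*sqrt(dt)) = 1.316531; d = 1/u = 0.759572
p = (exp((r-q)*dt) - d) / (u - d) = 0.453810
Discount per step: exp(-r*dt) = 0.987825
Stock lattice S(k, i) with i counting down-moves:
  k=0: S(0,0) = 10.4900
  k=1: S(1,0) = 13.8104; S(1,1) = 7.9679
  k=2: S(2,0) = 18.1818; S(2,1) = 10.4900; S(2,2) = 6.0522
  k=3: S(3,0) = 23.9369; S(3,1) = 13.8104; S(3,2) = 7.9679; S(3,3) = 4.5971
  k=4: S(4,0) = 31.5137; S(4,1) = 18.1818; S(4,2) = 10.4900; S(4,3) = 6.0522; S(4,4) = 3.4918
Terminal payoffs V(N, i) = max(S_T - K, 0):
  V(4,0) = 19.173702; V(4,1) = 5.841824; V(4,2) = 0.000000; V(4,3) = 0.000000; V(4,4) = 0.000000
Backward induction: V(k, i) = exp(-r*dt) * [p * V(k+1, i) + (1-p) * V(k+1, i+1)].
  V(3,0) = exp(-r*dt) * [p*19.173702 + (1-p)*5.841824] = 11.747172
  V(3,1) = exp(-r*dt) * [p*5.841824 + (1-p)*0.000000] = 2.618799
  V(3,2) = exp(-r*dt) * [p*0.000000 + (1-p)*0.000000] = 0.000000
  V(3,3) = exp(-r*dt) * [p*0.000000 + (1-p)*0.000000] = 0.000000
  V(2,0) = exp(-r*dt) * [p*11.747172 + (1-p)*2.618799] = 6.679022
  V(2,1) = exp(-r*dt) * [p*2.618799 + (1-p)*0.000000] = 1.173967
  V(2,2) = exp(-r*dt) * [p*0.000000 + (1-p)*0.000000] = 0.000000
  V(1,0) = exp(-r*dt) * [p*6.679022 + (1-p)*1.173967] = 3.627505
  V(1,1) = exp(-r*dt) * [p*1.173967 + (1-p)*0.000000] = 0.526271
  V(0,0) = exp(-r*dt) * [p*3.627505 + (1-p)*0.526271] = 1.910098

Answer: Price = V(0,0) = 1.9101


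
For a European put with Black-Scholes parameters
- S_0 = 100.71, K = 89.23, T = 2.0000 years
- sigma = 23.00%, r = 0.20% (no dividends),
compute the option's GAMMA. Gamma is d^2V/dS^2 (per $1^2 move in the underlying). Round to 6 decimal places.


d1 = 0.5470171718; d2 = 0.2217480525
phi(d1) = 0.3435054071; exp(-qT) = 1.0000000000; exp(-rT) = 0.9960079893
Gamma = exp(-qT) * phi(d1) / (S * sigma * sqrt(T)) = 1.0000000000 * 0.3435054071 / (100.7100 * 0.2300 * 1.4142135624) = 0.010486

Answer: Gamma = 0.010486


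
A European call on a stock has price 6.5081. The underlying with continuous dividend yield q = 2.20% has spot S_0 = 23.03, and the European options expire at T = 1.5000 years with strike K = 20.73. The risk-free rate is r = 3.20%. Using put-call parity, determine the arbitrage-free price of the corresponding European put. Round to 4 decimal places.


Answer: Put price = 3.9842

Derivation:
Put-call parity: C - P = S_0 * exp(-qT) - K * exp(-rT).
S_0 * exp(-qT) = 23.0300 * 0.96753856 = 22.28241303
K * exp(-rT) = 20.7300 * 0.95313379 = 19.75846341
P = C - S*exp(-qT) + K*exp(-rT)
P = 6.5081 - 22.28241303 + 19.75846341 = 3.9842


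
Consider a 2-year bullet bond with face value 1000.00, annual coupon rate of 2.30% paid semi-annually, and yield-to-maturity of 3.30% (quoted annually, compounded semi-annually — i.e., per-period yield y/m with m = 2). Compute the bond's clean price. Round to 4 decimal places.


Answer: Price = 980.7985

Derivation:
Coupon per period c = face * coupon_rate / m = 11.500000
Periods per year m = 2; per-period yield y/m = 0.016500
Number of cashflows N = 4
Cashflows (t years, CF_t, discount factor 1/(1+y/m)^(m*t), PV):
  t = 0.5000: CF_t = 11.500000, DF = 0.983768, PV = 11.313330
  t = 1.0000: CF_t = 11.500000, DF = 0.967799, PV = 11.129690
  t = 1.5000: CF_t = 11.500000, DF = 0.952090, PV = 10.949031
  t = 2.0000: CF_t = 1011.500000, DF = 0.936635, PV = 947.406489
Price P = sum_t PV_t = 980.798541


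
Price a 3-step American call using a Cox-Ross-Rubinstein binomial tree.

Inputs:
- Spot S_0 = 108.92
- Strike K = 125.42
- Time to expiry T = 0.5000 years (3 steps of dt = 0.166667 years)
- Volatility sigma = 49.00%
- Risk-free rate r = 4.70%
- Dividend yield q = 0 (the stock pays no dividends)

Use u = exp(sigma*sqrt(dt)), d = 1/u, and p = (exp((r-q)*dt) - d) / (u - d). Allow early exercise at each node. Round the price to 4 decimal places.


dt = T/N = 0.166667
u = exp(sigma*sqrt(dt)) = 1.221454; d = 1/u = 0.818697
p = (exp((r-q)*dt) - d) / (u - d) = 0.469681
Discount per step: exp(-r*dt) = 0.992197
Stock lattice S(k, i) with i counting down-moves:
  k=0: S(0,0) = 108.9200
  k=1: S(1,0) = 133.0407; S(1,1) = 89.1724
  k=2: S(2,0) = 162.5031; S(2,1) = 108.9200; S(2,2) = 73.0052
  k=3: S(3,0) = 198.4900; S(3,1) = 133.0407; S(3,2) = 89.1724; S(3,3) = 59.7691
Terminal payoffs V(N, i) = max(S_T - K, 0):
  V(3,0) = 73.069987; V(3,1) = 7.620731; V(3,2) = 0.000000; V(3,3) = 0.000000
Backward induction: V(k, i) = exp(-r*dt) * [p * V(k+1, i) + (1-p) * V(k+1, i+1)]; then take max(V_cont, immediate exercise) for American.
  V(2,0) = exp(-r*dt) * [p*73.069987 + (1-p)*7.620731] = 38.061705; exercise = 37.083086; V(2,0) = max -> 38.061705
  V(2,1) = exp(-r*dt) * [p*7.620731 + (1-p)*0.000000] = 3.551387; exercise = 0.000000; V(2,1) = max -> 3.551387
  V(2,2) = exp(-r*dt) * [p*0.000000 + (1-p)*0.000000] = 0.000000; exercise = 0.000000; V(2,2) = max -> 0.000000
  V(1,0) = exp(-r*dt) * [p*38.061705 + (1-p)*3.551387] = 19.606055; exercise = 7.620731; V(1,0) = max -> 19.606055
  V(1,1) = exp(-r*dt) * [p*3.551387 + (1-p)*0.000000] = 1.655005; exercise = 0.000000; V(1,1) = max -> 1.655005
  V(0,0) = exp(-r*dt) * [p*19.606055 + (1-p)*1.655005] = 10.007578; exercise = 0.000000; V(0,0) = max -> 10.007578

Answer: Price = V(0,0) = 10.0076


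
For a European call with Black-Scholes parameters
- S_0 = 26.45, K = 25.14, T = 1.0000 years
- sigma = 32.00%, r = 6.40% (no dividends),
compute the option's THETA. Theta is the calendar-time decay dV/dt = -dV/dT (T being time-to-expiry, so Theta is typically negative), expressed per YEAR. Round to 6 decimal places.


d1 = 0.5187373598; d2 = 0.1987373598
phi(d1) = 0.3487211207; exp(-qT) = 1.0000000000; exp(-rT) = 0.9380049995
Theta = -S*exp(-qT)*phi(d1)*sigma/(2*sqrt(T)) - r*K*exp(-rT)*N(d2) + q*S*exp(-qT)*N(d1)
N(d1) = 0.6980280474; N(d2) = 0.5787659010; sqrt(T) = 1.0000000000
Term 1 = -26.4500 * 1.0000000000 * 0.3487211207 * 0.3200 / (2 * 1.0000000000) = -1.4757877828
Term 2 = -0.0640 * 25.1400 * 0.9380049995 * 0.5787659010 = -0.8734807463
Term 3 = 0 (no dividend yield, q = 0)
Theta = -1.4757877828 + (-0.8734807463) + (0.0000000000) = -2.349269

Answer: Theta = -2.349269


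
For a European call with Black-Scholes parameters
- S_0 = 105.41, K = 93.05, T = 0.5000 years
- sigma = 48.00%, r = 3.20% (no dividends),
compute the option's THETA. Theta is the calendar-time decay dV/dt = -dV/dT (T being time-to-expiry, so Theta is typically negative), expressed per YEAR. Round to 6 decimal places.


Answer: Theta = -13.781814

Derivation:
d1 = 0.5843074508; d2 = 0.2448961959
phi(d1) = 0.3363354911; exp(-qT) = 1.0000000000; exp(-rT) = 0.9841273201
Theta = -S*exp(-qT)*phi(d1)*sigma/(2*sqrt(T)) - r*K*exp(-rT)*N(d2) + q*S*exp(-qT)*N(d1)
N(d1) = 0.7204932599; N(d2) = 0.5967315964; sqrt(T) = 0.7071067812
Term 1 = -105.4100 * 1.0000000000 * 0.3363354911 * 0.4800 / (2 * 0.7071067812) = -12.0331893489
Term 2 = -0.0320 * 93.0500 * 0.9841273201 * 0.5967315964 = -1.7486249793
Term 3 = 0 (no dividend yield, q = 0)
Theta = -12.0331893489 + (-1.7486249793) + (0.0000000000) = -13.781814


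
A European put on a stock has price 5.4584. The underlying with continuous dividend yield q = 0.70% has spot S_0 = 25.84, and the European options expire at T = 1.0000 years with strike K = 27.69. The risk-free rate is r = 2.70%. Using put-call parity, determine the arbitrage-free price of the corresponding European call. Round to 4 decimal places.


Answer: Call price = 4.1658

Derivation:
Put-call parity: C - P = S_0 * exp(-qT) - K * exp(-rT).
S_0 * exp(-qT) = 25.8400 * 0.99302444 = 25.65975161
K * exp(-rT) = 27.6900 * 0.97336124 = 26.95237278
C = P + S*exp(-qT) - K*exp(-rT)
C = 5.4584 + 25.65975161 - 26.95237278 = 4.1658


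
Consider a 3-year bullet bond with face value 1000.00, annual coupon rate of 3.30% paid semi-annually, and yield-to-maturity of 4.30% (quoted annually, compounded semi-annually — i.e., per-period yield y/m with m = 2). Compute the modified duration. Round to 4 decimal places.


Answer: Modified duration = 2.8182

Derivation:
Coupon per period c = face * coupon_rate / m = 16.500000
Periods per year m = 2; per-period yield y/m = 0.021500
Number of cashflows N = 6
Cashflows (t years, CF_t, discount factor 1/(1+y/m)^(m*t), PV):
  t = 0.5000: CF_t = 16.500000, DF = 0.978953, PV = 16.152717
  t = 1.0000: CF_t = 16.500000, DF = 0.958348, PV = 15.812743
  t = 1.5000: CF_t = 16.500000, DF = 0.938177, PV = 15.479924
  t = 2.0000: CF_t = 16.500000, DF = 0.918431, PV = 15.154111
  t = 2.5000: CF_t = 16.500000, DF = 0.899100, PV = 14.835155
  t = 3.0000: CF_t = 1016.500000, DF = 0.880177, PV = 894.699423
Price P = sum_t PV_t = 972.134072
First compute Macaulay numerator sum_t t * PV_t:
  t * PV_t at t = 0.5000: 8.076358
  t * PV_t at t = 1.0000: 15.812743
  t * PV_t at t = 1.5000: 23.219886
  t * PV_t at t = 2.0000: 30.308222
  t * PV_t at t = 2.5000: 37.087888
  t * PV_t at t = 3.0000: 2684.098268
Macaulay duration D = 2798.603365 / 972.134072 = 2.878824
Modified duration = D / (1 + y/m) = 2.878824 / (1 + 0.021500) = 2.818232


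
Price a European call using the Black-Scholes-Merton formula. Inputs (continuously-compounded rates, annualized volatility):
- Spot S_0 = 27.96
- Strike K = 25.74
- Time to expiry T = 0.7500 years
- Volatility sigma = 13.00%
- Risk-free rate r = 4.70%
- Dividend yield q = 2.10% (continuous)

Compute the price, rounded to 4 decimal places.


d1 = (ln(S/K) + (r - q + 0.5*sigma^2) * T) / (sigma * sqrt(T)) = 0.96431898
d2 = d1 - sigma * sqrt(T) = 0.85173568
exp(-rT) = 0.96536405; exp(-qT) = 0.98437338
C = S_0 * exp(-qT) * N(d1) - K * exp(-rT) * N(d2)
N(d1) = 0.83255699; N(d2) = 0.80281959
C = 27.9600 * 0.98437338 * 0.83255699 - 25.7400 * 0.96536405 * 0.80281959 = 2.9657

Answer: Price = 2.9657


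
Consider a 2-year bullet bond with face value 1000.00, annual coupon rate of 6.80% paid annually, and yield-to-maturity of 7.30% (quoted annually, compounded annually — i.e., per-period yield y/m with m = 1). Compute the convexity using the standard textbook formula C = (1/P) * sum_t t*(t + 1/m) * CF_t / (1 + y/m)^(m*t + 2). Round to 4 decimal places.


Coupon per period c = face * coupon_rate / m = 68.000000
Periods per year m = 1; per-period yield y/m = 0.073000
Number of cashflows N = 2
Cashflows (t years, CF_t, discount factor 1/(1+y/m)^(m*t), PV):
  t = 1.0000: CF_t = 68.000000, DF = 0.931966, PV = 63.373719
  t = 2.0000: CF_t = 1068.000000, DF = 0.868561, PV = 927.623642
Price P = sum_t PV_t = 990.997360
Convexity numerator sum_t t*(t + 1/m) * CF_t / (1+y/m)^(m*t + 2):
  t = 1.0000: term = 110.087939
  t = 2.0000: term = 4834.188882
Convexity = (1/P) * sum = 4944.276821 / 990.997360 = 4.989193

Answer: Convexity = 4.9892


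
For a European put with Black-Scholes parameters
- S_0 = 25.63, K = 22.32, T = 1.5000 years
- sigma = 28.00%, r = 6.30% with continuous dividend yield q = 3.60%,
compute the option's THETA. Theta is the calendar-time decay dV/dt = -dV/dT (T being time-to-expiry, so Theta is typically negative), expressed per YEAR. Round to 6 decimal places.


d1 = 0.6927985237; d2 = 0.3498699597
phi(d1) = 0.3138238523; exp(-qT) = 0.9474321065; exp(-rT) = 0.9098277346
Theta = -S*exp(-qT)*phi(d1)*sigma/(2*sqrt(T)) + r*K*exp(-rT)*N(-d2) - q*S*exp(-qT)*N(-d1)
N(-d1) = 0.2442179994; N(-d2) = 0.3632181463; sqrt(T) = 1.2247448714
Term 1 = -25.6300 * 0.9474321065 * 0.3138238523 * 0.2800 / (2 * 1.2247448714) = -0.8710940745
Term 2 = 0.0630 * 22.3200 * 0.9098277346 * 0.3632181463 = 0.4646879907
Term 3 = -0.0360 * 25.6300 * 0.9474321065 * 0.2442179994 = -0.2134896741
Theta = -0.8710940745 + (0.4646879907) + (-0.2134896741) = -0.619896

Answer: Theta = -0.619896


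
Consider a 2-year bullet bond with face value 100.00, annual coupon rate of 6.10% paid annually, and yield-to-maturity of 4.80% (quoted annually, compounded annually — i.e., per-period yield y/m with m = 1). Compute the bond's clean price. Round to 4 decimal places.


Coupon per period c = face * coupon_rate / m = 6.100000
Periods per year m = 1; per-period yield y/m = 0.048000
Number of cashflows N = 2
Cashflows (t years, CF_t, discount factor 1/(1+y/m)^(m*t), PV):
  t = 1.0000: CF_t = 6.100000, DF = 0.954198, PV = 5.820611
  t = 2.0000: CF_t = 106.100000, DF = 0.910495, PV = 96.603490
Price P = sum_t PV_t = 102.424101

Answer: Price = 102.4241


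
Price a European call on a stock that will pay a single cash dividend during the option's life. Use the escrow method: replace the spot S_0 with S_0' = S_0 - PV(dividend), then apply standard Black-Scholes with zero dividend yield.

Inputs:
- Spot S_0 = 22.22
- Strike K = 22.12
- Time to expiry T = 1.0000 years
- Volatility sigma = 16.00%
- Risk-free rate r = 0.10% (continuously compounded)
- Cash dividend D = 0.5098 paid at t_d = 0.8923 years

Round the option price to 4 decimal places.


PV(D) = D * exp(-r * t_d) = 0.5098 * 0.99910810 = 0.50934531
S_0' = S_0 - PV(D) = 22.2200 - 0.50934531 = 21.71065469
d1 = (ln(S_0'/K) + (r + sigma^2/2)*T) / (sigma*sqrt(T)) = -0.03049398
d2 = d1 - sigma*sqrt(T) = -0.19049398
exp(-rT) = 0.99900050
N(d1) = 0.48783655; N(d2) = 0.42446103
C = S_0' * N(d1) - K * exp(-rT) * N(d2) = 21.71065469 * 0.48783655 - 22.1200 * 0.99900050 * 0.42446103 = 1.2116

Answer: Price = 1.2116


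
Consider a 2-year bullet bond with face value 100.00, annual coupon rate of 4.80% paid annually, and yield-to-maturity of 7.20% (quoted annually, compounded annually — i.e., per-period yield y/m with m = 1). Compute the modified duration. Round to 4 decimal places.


Answer: Modified duration = 1.8220

Derivation:
Coupon per period c = face * coupon_rate / m = 4.800000
Periods per year m = 1; per-period yield y/m = 0.072000
Number of cashflows N = 2
Cashflows (t years, CF_t, discount factor 1/(1+y/m)^(m*t), PV):
  t = 1.0000: CF_t = 4.800000, DF = 0.932836, PV = 4.477612
  t = 2.0000: CF_t = 104.800000, DF = 0.870183, PV = 91.195144
Price P = sum_t PV_t = 95.672756
First compute Macaulay numerator sum_t t * PV_t:
  t * PV_t at t = 1.0000: 4.477612
  t * PV_t at t = 2.0000: 182.390287
Macaulay duration D = 186.867899 / 95.672756 = 1.953199
Modified duration = D / (1 + y/m) = 1.953199 / (1 + 0.072000) = 1.822014


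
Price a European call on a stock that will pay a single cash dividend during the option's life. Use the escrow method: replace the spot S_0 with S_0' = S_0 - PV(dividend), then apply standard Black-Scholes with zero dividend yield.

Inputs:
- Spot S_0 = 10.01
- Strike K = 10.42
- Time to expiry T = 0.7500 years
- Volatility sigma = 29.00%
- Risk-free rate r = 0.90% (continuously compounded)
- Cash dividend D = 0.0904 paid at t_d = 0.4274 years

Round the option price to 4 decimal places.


Answer: Price = 0.8122

Derivation:
PV(D) = D * exp(-r * t_d) = 0.0904 * 0.99616079 = 0.09005294
S_0' = S_0 - PV(D) = 10.0100 - 0.09005294 = 9.91994706
d1 = (ln(S_0'/K) + (r + sigma^2/2)*T) / (sigma*sqrt(T)) = -0.04336877
d2 = d1 - sigma*sqrt(T) = -0.29451613
exp(-rT) = 0.99327273
N(d1) = 0.48270379; N(d2) = 0.38418177
C = S_0' * N(d1) - K * exp(-rT) * N(d2) = 9.91994706 * 0.48270379 - 10.4200 * 0.99327273 * 0.38418177 = 0.8122


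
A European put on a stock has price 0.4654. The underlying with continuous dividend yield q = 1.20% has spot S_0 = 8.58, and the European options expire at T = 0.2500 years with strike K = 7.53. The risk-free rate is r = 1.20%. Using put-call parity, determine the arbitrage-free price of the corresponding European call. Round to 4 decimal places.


Answer: Call price = 1.5123

Derivation:
Put-call parity: C - P = S_0 * exp(-qT) - K * exp(-rT).
S_0 * exp(-qT) = 8.5800 * 0.99700450 = 8.55429857
K * exp(-rT) = 7.5300 * 0.99700450 = 7.50744385
C = P + S*exp(-qT) - K*exp(-rT)
C = 0.4654 + 8.55429857 - 7.50744385 = 1.5123


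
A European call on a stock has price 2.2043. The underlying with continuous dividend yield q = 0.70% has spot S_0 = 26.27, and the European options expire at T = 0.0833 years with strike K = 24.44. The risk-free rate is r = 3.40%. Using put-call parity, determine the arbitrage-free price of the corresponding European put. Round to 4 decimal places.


Put-call parity: C - P = S_0 * exp(-qT) - K * exp(-rT).
S_0 * exp(-qT) = 26.2700 * 0.99941707 = 26.25468643
K * exp(-rT) = 24.4400 * 0.99717181 = 24.37087896
P = C - S*exp(-qT) + K*exp(-rT)
P = 2.2043 - 26.25468643 + 24.37087896 = 0.3205

Answer: Put price = 0.3205


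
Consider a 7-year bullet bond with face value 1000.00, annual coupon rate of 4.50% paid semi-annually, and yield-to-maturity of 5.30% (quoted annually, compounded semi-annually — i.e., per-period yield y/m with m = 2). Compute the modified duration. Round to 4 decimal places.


Coupon per period c = face * coupon_rate / m = 22.500000
Periods per year m = 2; per-period yield y/m = 0.026500
Number of cashflows N = 14
Cashflows (t years, CF_t, discount factor 1/(1+y/m)^(m*t), PV):
  t = 0.5000: CF_t = 22.500000, DF = 0.974184, PV = 21.919143
  t = 1.0000: CF_t = 22.500000, DF = 0.949035, PV = 21.353281
  t = 1.5000: CF_t = 22.500000, DF = 0.924535, PV = 20.802027
  t = 2.0000: CF_t = 22.500000, DF = 0.900667, PV = 20.265004
  t = 2.5000: CF_t = 22.500000, DF = 0.877415, PV = 19.741846
  t = 3.0000: CF_t = 22.500000, DF = 0.854764, PV = 19.232192
  t = 3.5000: CF_t = 22.500000, DF = 0.832698, PV = 18.735696
  t = 4.0000: CF_t = 22.500000, DF = 0.811201, PV = 18.252018
  t = 4.5000: CF_t = 22.500000, DF = 0.790259, PV = 17.780826
  t = 5.0000: CF_t = 22.500000, DF = 0.769858, PV = 17.321798
  t = 5.5000: CF_t = 22.500000, DF = 0.749983, PV = 16.874621
  t = 6.0000: CF_t = 22.500000, DF = 0.730622, PV = 16.438988
  t = 6.5000: CF_t = 22.500000, DF = 0.711760, PV = 16.014601
  t = 7.0000: CF_t = 1022.500000, DF = 0.693385, PV = 708.986498
Price P = sum_t PV_t = 953.718540
First compute Macaulay numerator sum_t t * PV_t:
  t * PV_t at t = 0.5000: 10.959571
  t * PV_t at t = 1.0000: 21.353281
  t * PV_t at t = 1.5000: 31.203041
  t * PV_t at t = 2.0000: 40.530009
  t * PV_t at t = 2.5000: 49.354614
  t * PV_t at t = 3.0000: 57.696577
  t * PV_t at t = 3.5000: 65.574938
  t * PV_t at t = 4.0000: 73.008072
  t * PV_t at t = 4.5000: 80.013717
  t * PV_t at t = 5.0000: 86.608992
  t * PV_t at t = 5.5000: 92.810415
  t * PV_t at t = 6.0000: 98.633927
  t * PV_t at t = 6.5000: 104.094906
  t * PV_t at t = 7.0000: 4962.905489
Macaulay duration D = 5774.747549 / 953.718540 = 6.054981
Modified duration = D / (1 + y/m) = 6.054981 / (1 + 0.026500) = 5.898666

Answer: Modified duration = 5.8987


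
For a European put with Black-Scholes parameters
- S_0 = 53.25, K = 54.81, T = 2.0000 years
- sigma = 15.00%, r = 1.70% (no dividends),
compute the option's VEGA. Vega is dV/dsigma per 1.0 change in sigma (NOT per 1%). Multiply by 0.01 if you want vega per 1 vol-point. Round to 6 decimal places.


d1 = 0.1302261849; d2 = -0.0819058494
phi(d1) = 0.3955737791; exp(-qT) = 1.0000000000; exp(-rT) = 0.9665715046
Vega = S * exp(-qT) * phi(d1) * sqrt(T) = 53.2500 * 1.0000000000 * 0.3955737791 * 1.4142135624 = 29.789424

Answer: Vega = 29.789424


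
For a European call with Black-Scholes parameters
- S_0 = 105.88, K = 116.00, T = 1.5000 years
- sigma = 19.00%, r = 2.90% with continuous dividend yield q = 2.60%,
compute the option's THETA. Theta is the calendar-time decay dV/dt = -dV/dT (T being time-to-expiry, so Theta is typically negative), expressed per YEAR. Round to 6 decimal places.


Answer: Theta = -2.999269

Derivation:
d1 = -0.2565896962; d2 = -0.4892912218
phi(d1) = 0.3860232534; exp(-qT) = 0.9617507091; exp(-rT) = 0.9574325541
Theta = -S*exp(-qT)*phi(d1)*sigma/(2*sqrt(T)) - r*K*exp(-rT)*N(d2) + q*S*exp(-qT)*N(d1)
N(d1) = 0.3987477650; N(d2) = 0.3123177675; sqrt(T) = 1.2247448714
Term 1 = -105.8800 * 0.9617507091 * 0.3860232534 * 0.1900 / (2 * 1.2247448714) = -3.0490734772
Term 2 = -0.0290 * 116.0000 * 0.9574325541 * 0.3123177675 = -1.0059140375
Term 3 = 0.0260 * 105.8800 * 0.9617507091 * 0.3987477650 = 1.0557183191
Theta = -3.0490734772 + (-1.0059140375) + (1.0557183191) = -2.999269


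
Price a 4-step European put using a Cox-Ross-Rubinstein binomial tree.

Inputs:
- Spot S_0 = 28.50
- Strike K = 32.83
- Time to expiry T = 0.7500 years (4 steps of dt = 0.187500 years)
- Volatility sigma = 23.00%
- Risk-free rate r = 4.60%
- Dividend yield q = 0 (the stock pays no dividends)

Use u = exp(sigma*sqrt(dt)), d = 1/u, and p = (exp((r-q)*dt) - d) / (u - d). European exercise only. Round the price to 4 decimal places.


dt = T/N = 0.187500
u = exp(sigma*sqrt(dt)) = 1.104721; d = 1/u = 0.905206
p = (exp((r-q)*dt) - d) / (u - d) = 0.518539
Discount per step: exp(-r*dt) = 0.991412
Stock lattice S(k, i) with i counting down-moves:
  k=0: S(0,0) = 28.5000
  k=1: S(1,0) = 31.4846; S(1,1) = 25.7984
  k=2: S(2,0) = 34.7816; S(2,1) = 28.5000; S(2,2) = 23.3528
  k=3: S(3,0) = 38.4240; S(3,1) = 31.4846; S(3,2) = 25.7984; S(3,3) = 21.1391
  k=4: S(4,0) = 42.4478; S(4,1) = 34.7816; S(4,2) = 28.5000; S(4,3) = 23.3528; S(4,4) = 19.1353
Terminal payoffs V(N, i) = max(K - S_T, 0):
  V(4,0) = 0.000000; V(4,1) = 0.000000; V(4,2) = 4.330000; V(4,3) = 9.477168; V(4,4) = 13.694746
Backward induction: V(k, i) = exp(-r*dt) * [p * V(k+1, i) + (1-p) * V(k+1, i+1)].
  V(3,0) = exp(-r*dt) * [p*0.000000 + (1-p)*0.000000] = 0.000000
  V(3,1) = exp(-r*dt) * [p*0.000000 + (1-p)*4.330000] = 2.066822
  V(3,2) = exp(-r*dt) * [p*4.330000 + (1-p)*9.477168] = 6.749693
  V(3,3) = exp(-r*dt) * [p*9.477168 + (1-p)*13.694746] = 11.408939
  V(2,0) = exp(-r*dt) * [p*0.000000 + (1-p)*2.066822] = 0.986548
  V(2,1) = exp(-r*dt) * [p*2.066822 + (1-p)*6.749693] = 4.284329
  V(2,2) = exp(-r*dt) * [p*6.749693 + (1-p)*11.408939] = 8.915707
  V(1,0) = exp(-r*dt) * [p*0.986548 + (1-p)*4.284329] = 2.552193
  V(1,1) = exp(-r*dt) * [p*4.284329 + (1-p)*8.915707] = 6.458214
  V(0,0) = exp(-r*dt) * [p*2.552193 + (1-p)*6.458214] = 4.394721

Answer: Price = V(0,0) = 4.3947


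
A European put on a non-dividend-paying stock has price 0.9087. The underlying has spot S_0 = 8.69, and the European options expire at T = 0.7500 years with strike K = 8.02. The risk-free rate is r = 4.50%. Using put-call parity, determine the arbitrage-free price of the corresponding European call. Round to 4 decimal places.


Put-call parity: C - P = S_0 * exp(-qT) - K * exp(-rT).
S_0 * exp(-qT) = 8.6900 * 1.00000000 = 8.69000000
K * exp(-rT) = 8.0200 * 0.96681318 = 7.75384169
C = P + S*exp(-qT) - K*exp(-rT)
C = 0.9087 + 8.69000000 - 7.75384169 = 1.8449

Answer: Call price = 1.8449


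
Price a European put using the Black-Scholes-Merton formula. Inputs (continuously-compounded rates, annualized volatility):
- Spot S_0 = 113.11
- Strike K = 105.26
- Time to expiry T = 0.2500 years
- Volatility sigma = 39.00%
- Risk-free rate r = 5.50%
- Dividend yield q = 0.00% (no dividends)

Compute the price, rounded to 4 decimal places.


Answer: Price = 4.5781

Derivation:
d1 = (ln(S/K) + (r - q + 0.5*sigma^2) * T) / (sigma * sqrt(T)) = 0.53687085
d2 = d1 - sigma * sqrt(T) = 0.34187085
exp(-rT) = 0.98634410; exp(-qT) = 1.00000000
P = K * exp(-rT) * N(-d2) - S_0 * exp(-qT) * N(-d1)
N(-d1) = 0.29567841; N(-d2) = 0.36622404
P = 105.2600 * 0.98634410 * 0.36622404 - 113.1100 * 1.00000000 * 0.29567841 = 4.5781


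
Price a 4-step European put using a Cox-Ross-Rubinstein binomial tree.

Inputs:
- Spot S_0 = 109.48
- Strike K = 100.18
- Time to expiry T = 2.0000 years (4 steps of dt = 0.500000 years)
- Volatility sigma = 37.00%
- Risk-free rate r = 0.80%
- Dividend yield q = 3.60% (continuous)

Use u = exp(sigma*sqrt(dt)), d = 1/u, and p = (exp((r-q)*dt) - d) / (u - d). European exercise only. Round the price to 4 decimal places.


Answer: Price = V(0,0) = 19.1699

Derivation:
dt = T/N = 0.500000
u = exp(sigma*sqrt(dt)) = 1.299045; d = 1/u = 0.769796
p = (exp((r-q)*dt) - d) / (u - d) = 0.408695
Discount per step: exp(-r*dt) = 0.996008
Stock lattice S(k, i) with i counting down-moves:
  k=0: S(0,0) = 109.4800
  k=1: S(1,0) = 142.2195; S(1,1) = 84.2773
  k=2: S(2,0) = 184.7495; S(2,1) = 109.4800; S(2,2) = 64.8763
  k=3: S(3,0) = 239.9980; S(3,1) = 142.2195; S(3,2) = 84.2773; S(3,3) = 49.9416
  k=4: S(4,0) = 311.7682; S(4,1) = 184.7495; S(4,2) = 109.4800; S(4,3) = 64.8763; S(4,4) = 38.4448
Terminal payoffs V(N, i) = max(K - S_T, 0):
  V(4,0) = 0.000000; V(4,1) = 0.000000; V(4,2) = 0.000000; V(4,3) = 35.303668; V(4,4) = 61.735185
Backward induction: V(k, i) = exp(-r*dt) * [p * V(k+1, i) + (1-p) * V(k+1, i+1)].
  V(3,0) = exp(-r*dt) * [p*0.000000 + (1-p)*0.000000] = 0.000000
  V(3,1) = exp(-r*dt) * [p*0.000000 + (1-p)*0.000000] = 0.000000
  V(3,2) = exp(-r*dt) * [p*0.000000 + (1-p)*35.303668] = 20.791905
  V(3,3) = exp(-r*dt) * [p*35.303668 + (1-p)*61.735185] = 50.729434
  V(2,0) = exp(-r*dt) * [p*0.000000 + (1-p)*0.000000] = 0.000000
  V(2,1) = exp(-r*dt) * [p*0.000000 + (1-p)*20.791905] = 12.245280
  V(2,2) = exp(-r*dt) * [p*20.791905 + (1-p)*50.729434] = 38.340449
  V(1,0) = exp(-r*dt) * [p*0.000000 + (1-p)*12.245280] = 7.211791
  V(1,1) = exp(-r*dt) * [p*12.245280 + (1-p)*38.340449] = 27.565006
  V(0,0) = exp(-r*dt) * [p*7.211791 + (1-p)*27.565006] = 19.169917


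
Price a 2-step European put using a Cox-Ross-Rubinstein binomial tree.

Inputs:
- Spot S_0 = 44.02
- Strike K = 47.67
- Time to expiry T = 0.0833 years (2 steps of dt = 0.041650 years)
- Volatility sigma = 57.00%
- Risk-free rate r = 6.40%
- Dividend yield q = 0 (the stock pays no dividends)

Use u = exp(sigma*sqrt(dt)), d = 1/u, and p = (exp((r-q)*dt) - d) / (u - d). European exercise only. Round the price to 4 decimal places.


Answer: Price = V(0,0) = 5.2207

Derivation:
dt = T/N = 0.041650
u = exp(sigma*sqrt(dt)) = 1.123364; d = 1/u = 0.890184
p = (exp((r-q)*dt) - d) / (u - d) = 0.482398
Discount per step: exp(-r*dt) = 0.997338
Stock lattice S(k, i) with i counting down-moves:
  k=0: S(0,0) = 44.0200
  k=1: S(1,0) = 49.4505; S(1,1) = 39.1859
  k=2: S(2,0) = 55.5509; S(2,1) = 44.0200; S(2,2) = 34.8826
Terminal payoffs V(N, i) = max(K - S_T, 0):
  V(2,0) = 0.000000; V(2,1) = 3.650000; V(2,2) = 12.787367
Backward induction: V(k, i) = exp(-r*dt) * [p * V(k+1, i) + (1-p) * V(k+1, i+1)].
  V(1,0) = exp(-r*dt) * [p*0.000000 + (1-p)*3.650000] = 1.884219
  V(1,1) = exp(-r*dt) * [p*3.650000 + (1-p)*12.787367] = 8.357216
  V(0,0) = exp(-r*dt) * [p*1.884219 + (1-p)*8.357216] = 5.220723


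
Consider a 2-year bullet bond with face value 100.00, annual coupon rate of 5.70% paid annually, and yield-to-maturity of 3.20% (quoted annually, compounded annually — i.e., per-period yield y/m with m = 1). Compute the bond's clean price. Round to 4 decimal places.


Coupon per period c = face * coupon_rate / m = 5.700000
Periods per year m = 1; per-period yield y/m = 0.032000
Number of cashflows N = 2
Cashflows (t years, CF_t, discount factor 1/(1+y/m)^(m*t), PV):
  t = 1.0000: CF_t = 5.700000, DF = 0.968992, PV = 5.523256
  t = 2.0000: CF_t = 105.700000, DF = 0.938946, PV = 99.246590
Price P = sum_t PV_t = 104.769846

Answer: Price = 104.7698


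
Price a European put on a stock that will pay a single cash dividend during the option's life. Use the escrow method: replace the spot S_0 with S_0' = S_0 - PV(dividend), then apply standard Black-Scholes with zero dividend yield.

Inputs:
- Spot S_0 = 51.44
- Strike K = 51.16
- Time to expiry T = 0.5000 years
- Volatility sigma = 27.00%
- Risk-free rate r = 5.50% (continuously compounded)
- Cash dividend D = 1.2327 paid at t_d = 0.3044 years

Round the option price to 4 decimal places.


Answer: Price = 3.5791

Derivation:
PV(D) = D * exp(-r * t_d) = 1.2327 * 0.98339737 = 1.21223394
S_0' = S_0 - PV(D) = 51.4400 - 1.21223394 = 50.22776606
d1 = (ln(S_0'/K) + (r + sigma^2/2)*T) / (sigma*sqrt(T)) = 0.14317606
d2 = d1 - sigma*sqrt(T) = -0.04774277
exp(-rT) = 0.97287468
N(-d1) = 0.44307557; N(-d2) = 0.51903938
P = K * exp(-rT) * N(-d2) - S_0' * N(-d1) = 51.1600 * 0.97287468 * 0.51903938 - 50.22776606 * 0.44307557 = 3.5791


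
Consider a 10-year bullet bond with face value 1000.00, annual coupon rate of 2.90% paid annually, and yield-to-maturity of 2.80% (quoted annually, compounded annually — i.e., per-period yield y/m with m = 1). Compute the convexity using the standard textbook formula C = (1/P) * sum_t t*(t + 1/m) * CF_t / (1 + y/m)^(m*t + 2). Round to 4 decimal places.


Answer: Convexity = 87.9788

Derivation:
Coupon per period c = face * coupon_rate / m = 29.000000
Periods per year m = 1; per-period yield y/m = 0.028000
Number of cashflows N = 10
Cashflows (t years, CF_t, discount factor 1/(1+y/m)^(m*t), PV):
  t = 1.0000: CF_t = 29.000000, DF = 0.972763, PV = 28.210117
  t = 2.0000: CF_t = 29.000000, DF = 0.946267, PV = 27.441748
  t = 3.0000: CF_t = 29.000000, DF = 0.920493, PV = 26.694307
  t = 4.0000: CF_t = 29.000000, DF = 0.895422, PV = 25.967225
  t = 5.0000: CF_t = 29.000000, DF = 0.871033, PV = 25.259946
  t = 6.0000: CF_t = 29.000000, DF = 0.847308, PV = 24.571932
  t = 7.0000: CF_t = 29.000000, DF = 0.824230, PV = 23.902658
  t = 8.0000: CF_t = 29.000000, DF = 0.801780, PV = 23.251613
  t = 9.0000: CF_t = 29.000000, DF = 0.779941, PV = 22.618300
  t = 10.0000: CF_t = 1029.000000, DF = 0.758698, PV = 780.700088
Price P = sum_t PV_t = 1008.617934
Convexity numerator sum_t t*(t + 1/m) * CF_t / (1+y/m)^(m*t + 2):
  t = 1.0000: term = 53.388614
  t = 2.0000: term = 155.803349
  t = 3.0000: term = 303.119357
  t = 4.0000: term = 491.438646
  t = 5.0000: term = 717.079736
  t = 6.0000: term = 976.567734
  t = 7.0000: term = 1266.624817
  t = 8.0000: term = 1584.161111
  t = 9.0000: term = 1926.265942
  t = 10.0000: term = 81262.594485
Convexity = (1/P) * sum = 88737.043792 / 1008.617934 = 87.978848


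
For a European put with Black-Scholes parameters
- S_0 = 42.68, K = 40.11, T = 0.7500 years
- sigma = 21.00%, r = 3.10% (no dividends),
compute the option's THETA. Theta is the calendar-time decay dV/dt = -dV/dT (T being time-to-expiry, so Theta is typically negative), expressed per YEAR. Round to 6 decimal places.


d1 = 0.5602620575; d2 = 0.3783967227
phi(d1) = 0.3409957314; exp(-qT) = 1.0000000000; exp(-rT) = 0.9770181987
Theta = -S*exp(-qT)*phi(d1)*sigma/(2*sqrt(T)) + r*K*exp(-rT)*N(-d2) - q*S*exp(-qT)*N(-d1)
N(-d1) = 0.2876503518; N(-d2) = 0.3525679512; sqrt(T) = 0.8660254038
Term 1 = -42.6800 * 1.0000000000 * 0.3409957314 * 0.2100 / (2 * 0.8660254038) = -1.7645420839
Term 2 = 0.0310 * 40.1100 * 0.9770181987 * 0.3525679512 = 0.4283116044
Term 3 = 0 (no dividend yield, q = 0)
Theta = -1.7645420839 + (0.4283116044) + (0.0000000000) = -1.336230

Answer: Theta = -1.336230


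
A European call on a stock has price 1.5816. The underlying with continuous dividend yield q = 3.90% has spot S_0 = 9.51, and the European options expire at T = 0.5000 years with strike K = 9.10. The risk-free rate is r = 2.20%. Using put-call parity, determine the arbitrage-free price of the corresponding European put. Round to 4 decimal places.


Answer: Put price = 1.2557

Derivation:
Put-call parity: C - P = S_0 * exp(-qT) - K * exp(-rT).
S_0 * exp(-qT) = 9.5100 * 0.98068890 = 9.32635139
K * exp(-rT) = 9.1000 * 0.98906028 = 9.00044854
P = C - S*exp(-qT) + K*exp(-rT)
P = 1.5816 - 9.32635139 + 9.00044854 = 1.2557


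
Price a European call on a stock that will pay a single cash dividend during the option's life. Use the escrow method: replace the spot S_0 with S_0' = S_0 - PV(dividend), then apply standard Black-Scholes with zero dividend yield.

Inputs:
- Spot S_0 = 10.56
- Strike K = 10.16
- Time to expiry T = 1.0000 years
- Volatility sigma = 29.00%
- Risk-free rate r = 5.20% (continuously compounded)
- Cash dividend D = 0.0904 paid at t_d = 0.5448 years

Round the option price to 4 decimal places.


Answer: Price = 1.6191

Derivation:
PV(D) = D * exp(-r * t_d) = 0.0904 * 0.97206792 = 0.08787494
S_0' = S_0 - PV(D) = 10.5600 - 0.08787494 = 10.47212506
d1 = (ln(S_0'/K) + (r + sigma^2/2)*T) / (sigma*sqrt(T)) = 0.42865010
d2 = d1 - sigma*sqrt(T) = 0.13865010
exp(-rT) = 0.94932887
N(d1) = 0.66591106; N(d2) = 0.55513667
C = S_0' * N(d1) - K * exp(-rT) * N(d2) = 10.47212506 * 0.66591106 - 10.1600 * 0.94932887 * 0.55513667 = 1.6191


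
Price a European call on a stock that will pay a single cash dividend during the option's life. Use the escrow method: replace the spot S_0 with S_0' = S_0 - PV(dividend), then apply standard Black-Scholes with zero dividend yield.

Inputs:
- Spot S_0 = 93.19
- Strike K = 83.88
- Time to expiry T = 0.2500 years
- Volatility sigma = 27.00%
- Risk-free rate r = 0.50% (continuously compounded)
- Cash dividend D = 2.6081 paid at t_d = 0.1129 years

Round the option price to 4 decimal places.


Answer: Price = 8.8587

Derivation:
PV(D) = D * exp(-r * t_d) = 2.6081 * 0.99943566 = 2.60662814
S_0' = S_0 - PV(D) = 93.1900 - 2.60662814 = 90.58337186
d1 = (ln(S_0'/K) + (r + sigma^2/2)*T) / (sigma*sqrt(T)) = 0.64626635
d2 = d1 - sigma*sqrt(T) = 0.51126635
exp(-rT) = 0.99875078
N(d1) = 0.74094656; N(d2) = 0.69541772
C = S_0' * N(d1) - K * exp(-rT) * N(d2) = 90.58337186 * 0.74094656 - 83.8800 * 0.99875078 * 0.69541772 = 8.8587
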